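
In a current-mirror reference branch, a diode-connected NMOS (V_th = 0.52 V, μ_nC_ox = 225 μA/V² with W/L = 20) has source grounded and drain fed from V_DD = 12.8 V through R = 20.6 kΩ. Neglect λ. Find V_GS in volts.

With gate tied to drain, V_GS = V_DS ≥ V_GS − V_th, so the device is in saturation.
k_n = μ_nC_ox · (W/L) = 4.5 mA/V².
KCL at the drain: ½ k_n (V_GS − V_th)² = (V_DD − V_GS)/R.
Let x = V_GS − 0.52. Then 46.4 x² + x − 12.28 = 0, giving x = 0.504 V (positive root), so V_GS = 1.02 V.
I_D = (V_DD − V_GS)/R = (12.8 − 1.02) / 20.6 = 0.572 mA.

V_GS = 1.02 V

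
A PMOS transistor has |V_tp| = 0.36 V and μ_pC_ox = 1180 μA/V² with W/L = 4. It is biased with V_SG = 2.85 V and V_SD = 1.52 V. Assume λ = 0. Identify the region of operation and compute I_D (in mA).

k_p = μ_pC_ox · (W/L) = 4.72 mA/V².
V_ov = V_SG − |V_tp| = 2.85 − 0.36 = 2.49 V.
Since V_SD = 1.52 V < V_ov = 2.49 V, the device is in the triode region.
I_D = k_p [V_ov · V_SD − ½ V_SD²] = 4.72 × [2.49 × 1.52 − 0.5 × 1.52²] = 12.4 mA.

Triode; I_D = 12.4 mA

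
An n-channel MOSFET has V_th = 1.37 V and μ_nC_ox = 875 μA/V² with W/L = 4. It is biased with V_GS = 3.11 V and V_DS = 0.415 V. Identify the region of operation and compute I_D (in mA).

k_n = μ_nC_ox · (W/L) = 3.5 mA/V².
V_ov = V_GS − V_th = 3.11 − 1.37 = 1.74 V.
Since V_DS = 0.415 V < V_ov = 1.74 V, the device is in the triode region.
I_D = k_n [V_ov · V_DS − ½ V_DS²] = 3.5 × [1.74 × 0.415 − 0.5 × 0.415²] = 2.23 mA.

Triode; I_D = 2.23 mA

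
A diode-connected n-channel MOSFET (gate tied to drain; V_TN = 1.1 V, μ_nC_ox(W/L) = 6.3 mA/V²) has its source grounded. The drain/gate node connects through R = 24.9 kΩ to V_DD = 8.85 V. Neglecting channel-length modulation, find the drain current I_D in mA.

I_D = 0.299 mA

With gate tied to drain, V_GS = V_DS ≥ V_GS − V_TN, so the device is in saturation.
KCL at the drain: ½ k_n (V_GS − V_TN)² = (V_DD − V_GS)/R.
Let x = V_GS − 1.1. Then 78.4 x² + x − 7.75 = 0, giving x = 0.308 V (positive root), so V_GS = 1.41 V.
I_D = (V_DD − V_GS)/R = (8.85 − 1.41) / 24.9 = 0.299 mA.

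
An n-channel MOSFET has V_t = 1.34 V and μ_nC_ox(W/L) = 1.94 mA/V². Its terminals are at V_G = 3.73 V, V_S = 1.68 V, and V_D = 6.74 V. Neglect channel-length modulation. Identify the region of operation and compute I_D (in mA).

V_GS = V_G − V_S = 3.73 − 1.68 = 2.05 V; V_DS = V_D − V_S = 6.74 − 1.68 = 5.06 V.
V_ov = V_GS − V_t = 2.05 − 1.34 = 0.71 V.
Since V_DS = 5.06 V ≥ V_ov = 0.71 V, the device is in saturation.
I_D = ½ k_n V_ov² = 0.5 × 1.94 × 0.71² = 0.489 mA.

Saturation; I_D = 0.489 mA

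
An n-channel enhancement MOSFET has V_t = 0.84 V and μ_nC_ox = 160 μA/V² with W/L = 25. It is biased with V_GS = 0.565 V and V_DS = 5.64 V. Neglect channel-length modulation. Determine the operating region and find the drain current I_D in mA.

V_GS = 0.565 V < V_t = 0.84 V, so the transistor is in cutoff.

Cutoff; I_D = 0 mA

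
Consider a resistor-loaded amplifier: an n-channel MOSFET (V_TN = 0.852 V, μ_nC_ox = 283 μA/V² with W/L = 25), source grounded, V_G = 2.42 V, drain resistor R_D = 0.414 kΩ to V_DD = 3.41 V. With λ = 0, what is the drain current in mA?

V_GS = V_G = 2.42 V, so V_ov = 2.42 − 0.852 = 1.57 V.
k_n = μ_nC_ox · (W/L) = 7.075 mA/V².
Assume saturation: I_D = ½ k_n V_ov² = 0.5 × 7.075 × 1.57² = 8.7 mA, giving V_DS = V_DD − I_D R_D = 3.41 − 8.7 × 0.414 = -0.191 V.
But -0.191 V < V_ov = 1.57 V, so the device is actually in triode.
In triode I_D = k_n[V_ov V_DS − ½ V_DS²] and I_D = (V_DD − V_DS)/R_D. Equating: 1.46 V_DS² − 5.593 V_DS + 3.41 = 0, giving V_DS = 0.762 V (the root below V_ov).
I_D = (3.41 − 0.762) / 0.414 = 6.4 mA.

I_D = 6.40 mA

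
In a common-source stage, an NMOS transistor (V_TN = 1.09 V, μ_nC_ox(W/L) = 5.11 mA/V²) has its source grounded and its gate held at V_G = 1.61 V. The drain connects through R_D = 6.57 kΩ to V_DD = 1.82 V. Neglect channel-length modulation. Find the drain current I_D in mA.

I_D = 0.260 mA

V_GS = V_G = 1.61 V, so V_ov = 1.61 − 1.09 = 0.52 V.
Assume saturation: I_D = ½ k_n V_ov² = 0.5 × 5.11 × 0.52² = 0.691 mA, giving V_DS = V_DD − I_D R_D = 1.82 − 0.691 × 6.57 = -2.72 V.
But -2.72 V < V_ov = 0.52 V, so the device is actually in triode.
In triode I_D = k_n[V_ov V_DS − ½ V_DS²] and I_D = (V_DD − V_DS)/R_D. Equating: 16.8 V_DS² − 18.46 V_DS + 1.82 = 0, giving V_DS = 0.11 V (the root below V_ov).
I_D = (1.82 − 0.11) / 6.57 = 0.26 mA.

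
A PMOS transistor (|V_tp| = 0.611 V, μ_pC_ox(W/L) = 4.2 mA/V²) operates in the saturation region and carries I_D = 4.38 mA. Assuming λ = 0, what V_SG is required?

V_SG = 2.06 V

In saturation I_D = ½ k_p (V_SG − |V_tp|)², so V_SG − |V_tp| = √(2 I_D / k_p) = √(2 × 4.38 / 4.2) = 1.44 V.
V_SG = 0.611 + 1.44 = 2.06 V.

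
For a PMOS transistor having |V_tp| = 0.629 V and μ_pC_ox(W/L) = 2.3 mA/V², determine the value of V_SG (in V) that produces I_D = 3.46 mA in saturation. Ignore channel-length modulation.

V_SG = 2.36 V

In saturation I_D = ½ k_p (V_SG − |V_tp|)², so V_SG − |V_tp| = √(2 I_D / k_p) = √(2 × 3.46 / 2.3) = 1.73 V.
V_SG = 0.629 + 1.73 = 2.36 V.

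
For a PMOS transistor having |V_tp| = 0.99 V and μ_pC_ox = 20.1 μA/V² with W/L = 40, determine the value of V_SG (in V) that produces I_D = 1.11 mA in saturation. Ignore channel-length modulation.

k_p = μ_pC_ox · (W/L) = 0.804 mA/V².
In saturation I_D = ½ k_p (V_SG − |V_tp|)², so V_SG − |V_tp| = √(2 I_D / k_p) = √(2 × 1.11 / 0.804) = 1.66 V.
V_SG = 0.99 + 1.66 = 2.65 V.

V_SG = 2.65 V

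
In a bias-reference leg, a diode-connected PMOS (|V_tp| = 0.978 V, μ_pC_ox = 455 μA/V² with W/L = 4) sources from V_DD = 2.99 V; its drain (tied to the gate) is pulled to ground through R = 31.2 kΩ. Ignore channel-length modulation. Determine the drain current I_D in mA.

I_D = 0.0565 mA

With gate tied to drain, V_SG = V_SD ≥ V_SG − |V_tp|, so the device is in saturation.
k_p = μ_pC_ox · (W/L) = 1.82 mA/V².
KCL at the drain: ½ k_p (V_SG − |V_tp|)² = (V_DD − V_SG)/R.
Let x = V_SG − 0.978. Then 28.4 x² + x − 2.012 = 0, giving x = 0.249 V (positive root), so V_SG = 1.23 V.
I_D = (V_DD − V_SG)/R = (2.99 − 1.23) / 31.2 = 0.0565 mA.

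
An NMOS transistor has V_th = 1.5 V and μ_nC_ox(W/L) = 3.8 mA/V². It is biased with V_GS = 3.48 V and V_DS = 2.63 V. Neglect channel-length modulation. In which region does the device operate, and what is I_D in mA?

V_ov = V_GS − V_th = 3.48 − 1.5 = 1.98 V.
Since V_DS = 2.63 V ≥ V_ov = 1.98 V, the device is in saturation.
I_D = ½ k_n V_ov² = 0.5 × 3.8 × 1.98² = 7.45 mA.

Saturation; I_D = 7.45 mA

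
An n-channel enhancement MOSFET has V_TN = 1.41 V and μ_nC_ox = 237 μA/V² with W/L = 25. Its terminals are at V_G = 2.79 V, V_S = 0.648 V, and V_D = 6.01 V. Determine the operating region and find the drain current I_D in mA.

V_GS = V_G − V_S = 2.79 − 0.648 = 2.14 V; V_DS = V_D − V_S = 6.01 − 0.648 = 5.36 V.
k_n = μ_nC_ox · (W/L) = 5.925 mA/V².
V_ov = V_GS − V_TN = 2.14 − 1.41 = 0.732 V.
Since V_DS = 5.36 V ≥ V_ov = 0.732 V, the device is in saturation.
I_D = ½ k_n V_ov² = 0.5 × 5.925 × 0.732² = 1.59 mA.

Saturation; I_D = 1.59 mA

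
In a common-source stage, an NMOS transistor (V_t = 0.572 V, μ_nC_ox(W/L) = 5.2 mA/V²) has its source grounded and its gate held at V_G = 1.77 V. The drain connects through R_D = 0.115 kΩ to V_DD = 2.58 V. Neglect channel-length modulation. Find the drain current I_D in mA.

V_GS = V_G = 1.77 V, so V_ov = 1.77 − 0.572 = 1.2 V.
Assume saturation: I_D = ½ k_n V_ov² = 0.5 × 5.2 × 1.2² = 3.73 mA, giving V_DS = V_DD − I_D R_D = 2.58 − 3.73 × 0.115 = 2.15 V.
V_DS = 2.15 V ≥ V_ov = 1.2 V, confirming saturation.

I_D = 3.73 mA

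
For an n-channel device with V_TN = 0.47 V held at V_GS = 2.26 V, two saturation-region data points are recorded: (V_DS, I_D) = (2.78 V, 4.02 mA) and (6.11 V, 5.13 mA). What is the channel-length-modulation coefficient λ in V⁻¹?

λ = 0.108 V⁻¹

With V_GS fixed, I_D ∝ (1 + λ V_DS) in saturation, so I_D2/I_D1 = (1 + λ V_DS2)/(1 + λ V_DS1).
5.13/4.02 = 1.276 = (1 + 6.11 λ)/(1 + 2.78 λ).
Solving: λ (I_D1 V_DS2 − I_D2 V_DS1) = I_D2 − I_D1, so λ = (5.13 − 4.02) / (4.02 × 6.11 − 5.13 × 2.78) = 1.11 / 10.3 = 0.108 V⁻¹.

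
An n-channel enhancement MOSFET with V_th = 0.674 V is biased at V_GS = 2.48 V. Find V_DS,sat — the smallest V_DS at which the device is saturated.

V_DS,sat = 1.81 V

The boundary between triode and saturation is V_DS = V_GS − V_th = V_ov.
V_ov = 2.48 − 0.674 = 1.81 V.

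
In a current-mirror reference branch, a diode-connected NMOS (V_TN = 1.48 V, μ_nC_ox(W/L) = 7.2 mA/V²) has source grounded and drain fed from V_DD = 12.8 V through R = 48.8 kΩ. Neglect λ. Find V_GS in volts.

V_GS = 1.73 V

With gate tied to drain, V_GS = V_DS ≥ V_GS − V_TN, so the device is in saturation.
KCL at the drain: ½ k_n (V_GS − V_TN)² = (V_DD − V_GS)/R.
Let x = V_GS − 1.48. Then 176 x² + x − 11.32 = 0, giving x = 0.251 V (positive root), so V_GS = 1.73 V.
I_D = (V_DD − V_GS)/R = (12.8 − 1.73) / 48.8 = 0.227 mA.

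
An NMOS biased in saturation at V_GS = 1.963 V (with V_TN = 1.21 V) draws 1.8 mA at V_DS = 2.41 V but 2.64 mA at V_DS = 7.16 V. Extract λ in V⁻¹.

With V_GS fixed, I_D ∝ (1 + λ V_DS) in saturation, so I_D2/I_D1 = (1 + λ V_DS2)/(1 + λ V_DS1).
2.64/1.8 = 1.467 = (1 + 7.16 λ)/(1 + 2.41 λ).
Solving: λ (I_D1 V_DS2 − I_D2 V_DS1) = I_D2 − I_D1, so λ = (2.64 − 1.8) / (1.8 × 7.16 − 2.64 × 2.41) = 0.84 / 6.53 = 0.129 V⁻¹.

λ = 0.129 V⁻¹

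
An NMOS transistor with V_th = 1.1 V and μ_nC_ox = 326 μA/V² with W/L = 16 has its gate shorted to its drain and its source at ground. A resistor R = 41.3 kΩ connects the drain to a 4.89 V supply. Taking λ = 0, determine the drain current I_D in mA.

With gate tied to drain, V_GS = V_DS ≥ V_GS − V_th, so the device is in saturation.
k_n = μ_nC_ox · (W/L) = 5.216 mA/V².
KCL at the drain: ½ k_n (V_GS − V_th)² = (V_DD − V_GS)/R.
Let x = V_GS − 1.1. Then 108 x² + x − 3.79 = 0, giving x = 0.183 V (positive root), so V_GS = 1.28 V.
I_D = (V_DD − V_GS)/R = (4.89 − 1.28) / 41.3 = 0.0873 mA.

I_D = 0.0873 mA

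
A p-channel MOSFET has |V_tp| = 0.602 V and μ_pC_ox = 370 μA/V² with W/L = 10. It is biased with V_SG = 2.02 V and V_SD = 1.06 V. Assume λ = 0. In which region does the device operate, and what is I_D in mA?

k_p = μ_pC_ox · (W/L) = 3.7 mA/V².
V_ov = V_SG − |V_tp| = 2.02 − 0.602 = 1.42 V.
Since V_SD = 1.06 V < V_ov = 1.42 V, the device is in the triode region.
I_D = k_p [V_ov · V_SD − ½ V_SD²] = 3.7 × [1.42 × 1.06 − 0.5 × 1.06²] = 3.48 mA.

Triode; I_D = 3.48 mA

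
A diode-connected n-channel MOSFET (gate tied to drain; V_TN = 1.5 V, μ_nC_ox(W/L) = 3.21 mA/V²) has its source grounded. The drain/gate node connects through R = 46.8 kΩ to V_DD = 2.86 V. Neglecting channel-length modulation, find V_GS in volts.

With gate tied to drain, V_GS = V_DS ≥ V_GS − V_TN, so the device is in saturation.
KCL at the drain: ½ k_n (V_GS − V_TN)² = (V_DD − V_GS)/R.
Let x = V_GS − 1.5. Then 75.1 x² + x − 1.36 = 0, giving x = 0.128 V (positive root), so V_GS = 1.63 V.
I_D = (V_DD − V_GS)/R = (2.86 − 1.63) / 46.8 = 0.0263 mA.

V_GS = 1.63 V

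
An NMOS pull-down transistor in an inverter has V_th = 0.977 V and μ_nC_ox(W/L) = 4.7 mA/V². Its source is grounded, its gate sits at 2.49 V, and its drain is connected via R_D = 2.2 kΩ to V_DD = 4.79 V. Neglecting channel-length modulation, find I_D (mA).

I_D = 2.03 mA

V_GS = V_G = 2.49 V, so V_ov = 2.49 − 0.977 = 1.51 V.
Assume saturation: I_D = ½ k_n V_ov² = 0.5 × 4.7 × 1.51² = 5.38 mA, giving V_DS = V_DD − I_D R_D = 4.79 − 5.38 × 2.2 = -7.05 V.
But -7.05 V < V_ov = 1.51 V, so the device is actually in triode.
In triode I_D = k_n[V_ov V_DS − ½ V_DS²] and I_D = (V_DD − V_DS)/R_D. Equating: 5.17 V_DS² − 16.64 V_DS + 4.79 = 0, giving V_DS = 0.319 V (the root below V_ov).
I_D = (4.79 − 0.319) / 2.2 = 2.03 mA.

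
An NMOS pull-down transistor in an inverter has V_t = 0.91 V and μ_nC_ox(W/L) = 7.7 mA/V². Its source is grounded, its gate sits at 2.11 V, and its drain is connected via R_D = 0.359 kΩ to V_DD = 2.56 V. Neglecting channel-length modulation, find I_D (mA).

I_D = 4.91 mA

V_GS = V_G = 2.11 V, so V_ov = 2.11 − 0.91 = 1.2 V.
Assume saturation: I_D = ½ k_n V_ov² = 0.5 × 7.7 × 1.2² = 5.54 mA, giving V_DS = V_DD − I_D R_D = 2.56 − 5.54 × 0.359 = 0.57 V.
But 0.57 V < V_ov = 1.2 V, so the device is actually in triode.
In triode I_D = k_n[V_ov V_DS − ½ V_DS²] and I_D = (V_DD − V_DS)/R_D. Equating: 1.38 V_DS² − 4.317 V_DS + 2.56 = 0, giving V_DS = 0.796 V (the root below V_ov).
I_D = (2.56 − 0.796) / 0.359 = 4.91 mA.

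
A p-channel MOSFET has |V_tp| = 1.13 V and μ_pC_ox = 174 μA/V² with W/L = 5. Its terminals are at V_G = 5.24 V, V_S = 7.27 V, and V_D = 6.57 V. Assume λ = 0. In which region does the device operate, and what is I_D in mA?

Triode; I_D = 0.335 mA

V_SG = V_S − V_G = 7.27 − 5.24 = 2.03 V; V_SD = V_S − V_D = 7.27 − 6.57 = 0.7 V.
k_p = μ_pC_ox · (W/L) = 0.87 mA/V².
V_ov = V_SG − |V_tp| = 2.03 − 1.13 = 0.9 V.
Since V_SD = 0.7 V < V_ov = 0.9 V, the device is in the triode region.
I_D = k_p [V_ov · V_SD − ½ V_SD²] = 0.87 × [0.9 × 0.7 − 0.5 × 0.7²] = 0.335 mA.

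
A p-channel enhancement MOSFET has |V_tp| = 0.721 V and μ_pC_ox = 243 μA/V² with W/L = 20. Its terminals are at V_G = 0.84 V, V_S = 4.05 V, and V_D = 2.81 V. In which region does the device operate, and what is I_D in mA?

Triode; I_D = 11.3 mA

V_SG = V_S − V_G = 4.05 − 0.84 = 3.21 V; V_SD = V_S − V_D = 4.05 − 2.81 = 1.24 V.
k_p = μ_pC_ox · (W/L) = 4.86 mA/V².
V_ov = V_SG − |V_tp| = 3.21 − 0.721 = 2.49 V.
Since V_SD = 1.24 V < V_ov = 2.49 V, the device is in the triode region.
I_D = k_p [V_ov · V_SD − ½ V_SD²] = 4.86 × [2.49 × 1.24 − 0.5 × 1.24²] = 11.3 mA.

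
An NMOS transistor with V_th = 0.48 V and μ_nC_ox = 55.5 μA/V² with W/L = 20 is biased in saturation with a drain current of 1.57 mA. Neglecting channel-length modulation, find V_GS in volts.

k_n = μ_nC_ox · (W/L) = 1.11 mA/V².
In saturation I_D = ½ k_n (V_GS − V_th)², so V_GS − V_th = √(2 I_D / k_n) = √(2 × 1.57 / 1.11) = 1.68 V.
V_GS = 0.48 + 1.68 = 2.16 V.

V_GS = 2.16 V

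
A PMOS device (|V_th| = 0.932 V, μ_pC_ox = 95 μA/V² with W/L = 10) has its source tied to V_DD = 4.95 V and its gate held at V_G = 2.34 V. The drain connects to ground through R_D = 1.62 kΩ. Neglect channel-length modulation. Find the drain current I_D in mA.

V_SG = V_DD − V_G = 4.95 − 2.34 = 2.61 V, so V_ov = 2.61 − 0.932 = 1.68 V.
k_p = μ_pC_ox · (W/L) = 0.95 mA/V².
Assume saturation: I_D = ½ k_p V_ov² = 0.5 × 0.95 × 1.68² = 1.34 mA, giving V_SD = V_DD − I_D R_D = 4.95 − 1.34 × 1.62 = 2.78 V.
V_SD = 2.78 V ≥ V_ov = 1.68 V, confirming saturation.

I_D = 1.34 mA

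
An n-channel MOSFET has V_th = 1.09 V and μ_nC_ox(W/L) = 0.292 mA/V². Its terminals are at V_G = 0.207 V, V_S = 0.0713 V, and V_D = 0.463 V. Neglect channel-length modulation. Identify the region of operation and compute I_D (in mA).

Cutoff; I_D = 0 mA

V_GS = V_G − V_S = 0.207 − 0.0713 = 0.136 V; V_DS = V_D − V_S = 0.463 − 0.0713 = 0.392 V.
V_GS = 0.136 V < V_th = 1.09 V, so the transistor is in cutoff.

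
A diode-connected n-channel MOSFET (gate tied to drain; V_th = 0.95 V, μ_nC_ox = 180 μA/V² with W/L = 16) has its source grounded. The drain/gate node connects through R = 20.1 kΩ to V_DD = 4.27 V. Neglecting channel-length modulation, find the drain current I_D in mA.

With gate tied to drain, V_GS = V_DS ≥ V_GS − V_th, so the device is in saturation.
k_n = μ_nC_ox · (W/L) = 2.88 mA/V².
KCL at the drain: ½ k_n (V_GS − V_th)² = (V_DD − V_GS)/R.
Let x = V_GS − 0.95. Then 28.9 x² + x − 3.32 = 0, giving x = 0.322 V (positive root), so V_GS = 1.27 V.
I_D = (V_DD − V_GS)/R = (4.27 − 1.27) / 20.1 = 0.149 mA.

I_D = 0.149 mA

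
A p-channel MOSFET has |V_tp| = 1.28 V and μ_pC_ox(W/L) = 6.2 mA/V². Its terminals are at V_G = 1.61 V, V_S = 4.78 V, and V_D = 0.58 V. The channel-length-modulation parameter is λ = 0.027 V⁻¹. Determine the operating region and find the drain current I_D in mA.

V_SG = V_S − V_G = 4.78 − 1.61 = 3.17 V; V_SD = V_S − V_D = 4.78 − 0.58 = 4.2 V.
V_ov = V_SG − |V_tp| = 3.17 − 1.28 = 1.89 V.
Since V_SD = 4.2 V ≥ V_ov = 1.89 V, the device is in saturation.
I_D = ½ k_p V_ov² (1 + λ V_SD) = 0.5 × 6.2 × 1.89² × (1 + 0.027 × 4.2) = 12.3 mA.

Saturation; I_D = 12.3 mA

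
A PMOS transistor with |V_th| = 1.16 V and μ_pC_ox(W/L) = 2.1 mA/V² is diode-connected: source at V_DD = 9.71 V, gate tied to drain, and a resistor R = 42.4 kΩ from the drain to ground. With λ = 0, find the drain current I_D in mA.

I_D = 0.192 mA

With gate tied to drain, V_SG = V_SD ≥ V_SG − |V_th|, so the device is in saturation.
KCL at the drain: ½ k_p (V_SG − |V_th|)² = (V_DD − V_SG)/R.
Let x = V_SG − 1.16. Then 44.5 x² + x − 8.55 = 0, giving x = 0.427 V (positive root), so V_SG = 1.59 V.
I_D = (V_DD − V_SG)/R = (9.71 − 1.59) / 42.4 = 0.192 mA.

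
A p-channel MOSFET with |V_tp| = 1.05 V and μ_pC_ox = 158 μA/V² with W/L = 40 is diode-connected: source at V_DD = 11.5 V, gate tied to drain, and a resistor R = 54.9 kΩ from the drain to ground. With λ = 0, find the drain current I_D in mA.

With gate tied to drain, V_SG = V_SD ≥ V_SG − |V_tp|, so the device is in saturation.
k_p = μ_pC_ox · (W/L) = 6.32 mA/V².
KCL at the drain: ½ k_p (V_SG − |V_tp|)² = (V_DD − V_SG)/R.
Let x = V_SG − 1.05. Then 173 x² + x − 10.45 = 0, giving x = 0.243 V (positive root), so V_SG = 1.29 V.
I_D = (V_DD − V_SG)/R = (11.5 − 1.29) / 54.9 = 0.186 mA.

I_D = 0.186 mA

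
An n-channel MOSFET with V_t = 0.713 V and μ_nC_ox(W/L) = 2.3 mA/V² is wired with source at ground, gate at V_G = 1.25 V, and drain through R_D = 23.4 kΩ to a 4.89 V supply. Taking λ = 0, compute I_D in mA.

I_D = 0.200 mA

V_GS = V_G = 1.25 V, so V_ov = 1.25 − 0.713 = 0.537 V.
Assume saturation: I_D = ½ k_n V_ov² = 0.5 × 2.3 × 0.537² = 0.332 mA, giving V_DS = V_DD − I_D R_D = 4.89 − 0.332 × 23.4 = -2.87 V.
But -2.87 V < V_ov = 0.537 V, so the device is actually in triode.
In triode I_D = k_n[V_ov V_DS − ½ V_DS²] and I_D = (V_DD − V_DS)/R_D. Equating: 26.9 V_DS² − 29.9 V_DS + 4.89 = 0, giving V_DS = 0.199 V (the root below V_ov).
I_D = (4.89 − 0.199) / 23.4 = 0.2 mA.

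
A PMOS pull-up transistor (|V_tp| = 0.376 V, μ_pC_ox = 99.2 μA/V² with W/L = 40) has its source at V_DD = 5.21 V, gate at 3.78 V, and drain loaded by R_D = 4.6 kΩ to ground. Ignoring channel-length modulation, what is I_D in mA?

I_D = 1.07 mA

V_SG = V_DD − V_G = 5.21 − 3.78 = 1.43 V, so V_ov = 1.43 − 0.376 = 1.05 V.
k_p = μ_pC_ox · (W/L) = 3.968 mA/V².
Assume saturation: I_D = ½ k_p V_ov² = 0.5 × 3.968 × 1.05² = 2.2 mA, giving V_SD = V_DD − I_D R_D = 5.21 − 2.2 × 4.6 = -4.93 V.
But -4.93 V < V_ov = 1.05 V, so the device is actually in triode.
In triode I_D = k_p[V_ov V_SD − ½ V_SD²] and I_D = (V_DD − V_SD)/R_D. Equating: 9.13 V_SD² − 20.24 V_SD + 5.21 = 0, giving V_SD = 0.297 V (the root below V_ov).
I_D = (5.21 − 0.297) / 4.6 = 1.07 mA.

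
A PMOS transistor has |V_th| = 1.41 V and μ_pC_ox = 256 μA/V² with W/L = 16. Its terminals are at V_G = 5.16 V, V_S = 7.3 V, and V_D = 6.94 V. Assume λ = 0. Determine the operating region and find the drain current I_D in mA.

Triode; I_D = 0.811 mA

V_SG = V_S − V_G = 7.3 − 5.16 = 2.14 V; V_SD = V_S − V_D = 7.3 − 6.94 = 0.36 V.
k_p = μ_pC_ox · (W/L) = 4.096 mA/V².
V_ov = V_SG − |V_th| = 2.14 − 1.41 = 0.73 V.
Since V_SD = 0.36 V < V_ov = 0.73 V, the device is in the triode region.
I_D = k_p [V_ov · V_SD − ½ V_SD²] = 4.096 × [0.73 × 0.36 − 0.5 × 0.36²] = 0.811 mA.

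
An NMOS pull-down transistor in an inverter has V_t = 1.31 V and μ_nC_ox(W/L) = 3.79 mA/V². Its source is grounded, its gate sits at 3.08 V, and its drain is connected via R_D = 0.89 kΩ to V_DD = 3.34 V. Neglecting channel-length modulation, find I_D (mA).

I_D = 3.13 mA

V_GS = V_G = 3.08 V, so V_ov = 3.08 − 1.31 = 1.77 V.
Assume saturation: I_D = ½ k_n V_ov² = 0.5 × 3.79 × 1.77² = 5.94 mA, giving V_DS = V_DD − I_D R_D = 3.34 − 5.94 × 0.89 = -1.94 V.
But -1.94 V < V_ov = 1.77 V, so the device is actually in triode.
In triode I_D = k_n[V_ov V_DS − ½ V_DS²] and I_D = (V_DD − V_DS)/R_D. Equating: 1.69 V_DS² − 6.97 V_DS + 3.34 = 0, giving V_DS = 0.553 V (the root below V_ov).
I_D = (3.34 − 0.553) / 0.89 = 3.13 mA.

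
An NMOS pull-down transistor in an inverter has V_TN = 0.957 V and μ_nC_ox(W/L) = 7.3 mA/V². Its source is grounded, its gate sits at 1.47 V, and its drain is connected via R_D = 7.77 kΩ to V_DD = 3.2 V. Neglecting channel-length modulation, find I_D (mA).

V_GS = V_G = 1.47 V, so V_ov = 1.47 − 0.957 = 0.513 V.
Assume saturation: I_D = ½ k_n V_ov² = 0.5 × 7.3 × 0.513² = 0.961 mA, giving V_DS = V_DD − I_D R_D = 3.2 − 0.961 × 7.77 = -4.26 V.
But -4.26 V < V_ov = 0.513 V, so the device is actually in triode.
In triode I_D = k_n[V_ov V_DS − ½ V_DS²] and I_D = (V_DD − V_DS)/R_D. Equating: 28.4 V_DS² − 30.1 V_DS + 3.2 = 0, giving V_DS = 0.12 V (the root below V_ov).
I_D = (3.2 − 0.12) / 7.77 = 0.396 mA.

I_D = 0.396 mA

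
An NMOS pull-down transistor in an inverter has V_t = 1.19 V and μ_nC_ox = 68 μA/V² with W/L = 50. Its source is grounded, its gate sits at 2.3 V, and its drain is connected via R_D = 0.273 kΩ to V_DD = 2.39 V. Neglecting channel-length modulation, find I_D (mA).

I_D = 2.09 mA

V_GS = V_G = 2.3 V, so V_ov = 2.3 − 1.19 = 1.11 V.
k_n = μ_nC_ox · (W/L) = 3.4 mA/V².
Assume saturation: I_D = ½ k_n V_ov² = 0.5 × 3.4 × 1.11² = 2.09 mA, giving V_DS = V_DD − I_D R_D = 2.39 − 2.09 × 0.273 = 1.82 V.
V_DS = 1.82 V ≥ V_ov = 1.11 V, confirming saturation.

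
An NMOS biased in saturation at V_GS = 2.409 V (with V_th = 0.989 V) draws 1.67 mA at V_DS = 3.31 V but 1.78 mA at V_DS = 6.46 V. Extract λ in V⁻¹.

With V_GS fixed, I_D ∝ (1 + λ V_DS) in saturation, so I_D2/I_D1 = (1 + λ V_DS2)/(1 + λ V_DS1).
1.78/1.67 = 1.066 = (1 + 6.46 λ)/(1 + 3.31 λ).
Solving: λ (I_D1 V_DS2 − I_D2 V_DS1) = I_D2 − I_D1, so λ = (1.78 − 1.67) / (1.67 × 6.46 − 1.78 × 3.31) = 0.11 / 4.9 = 0.0225 V⁻¹.

λ = 0.0225 V⁻¹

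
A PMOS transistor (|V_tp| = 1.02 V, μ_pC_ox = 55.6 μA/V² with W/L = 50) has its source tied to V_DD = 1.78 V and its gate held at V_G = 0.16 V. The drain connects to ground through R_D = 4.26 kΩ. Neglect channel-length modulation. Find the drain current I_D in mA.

I_D = 0.353 mA

V_SG = V_DD − V_G = 1.78 − 0.16 = 1.62 V, so V_ov = 1.62 − 1.02 = 0.6 V.
k_p = μ_pC_ox · (W/L) = 2.78 mA/V².
Assume saturation: I_D = ½ k_p V_ov² = 0.5 × 2.78 × 0.6² = 0.5 mA, giving V_SD = V_DD − I_D R_D = 1.78 − 0.5 × 4.26 = -0.352 V.
But -0.352 V < V_ov = 0.6 V, so the device is actually in triode.
In triode I_D = k_p[V_ov V_SD − ½ V_SD²] and I_D = (V_DD − V_SD)/R_D. Equating: 5.92 V_SD² − 8.106 V_SD + 1.78 = 0, giving V_SD = 0.275 V (the root below V_ov).
I_D = (1.78 − 0.275) / 4.26 = 0.353 mA.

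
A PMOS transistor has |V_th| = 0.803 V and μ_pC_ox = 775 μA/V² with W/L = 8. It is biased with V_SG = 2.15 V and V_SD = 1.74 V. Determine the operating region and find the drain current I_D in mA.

Saturation; I_D = 5.62 mA

k_p = μ_pC_ox · (W/L) = 6.2 mA/V².
V_ov = V_SG − |V_th| = 2.15 − 0.803 = 1.35 V.
Since V_SD = 1.74 V ≥ V_ov = 1.35 V, the device is in saturation.
I_D = ½ k_p V_ov² = 0.5 × 6.2 × 1.35² = 5.62 mA.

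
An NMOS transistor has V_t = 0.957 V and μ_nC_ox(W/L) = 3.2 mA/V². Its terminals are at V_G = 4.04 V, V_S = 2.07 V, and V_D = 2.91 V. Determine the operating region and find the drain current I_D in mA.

Triode; I_D = 1.59 mA

V_GS = V_G − V_S = 4.04 − 2.07 = 1.97 V; V_DS = V_D − V_S = 2.91 − 2.07 = 0.84 V.
V_ov = V_GS − V_t = 1.97 − 0.957 = 1.01 V.
Since V_DS = 0.84 V < V_ov = 1.01 V, the device is in the triode region.
I_D = k_n [V_ov · V_DS − ½ V_DS²] = 3.2 × [1.01 × 0.84 − 0.5 × 0.84²] = 1.59 mA.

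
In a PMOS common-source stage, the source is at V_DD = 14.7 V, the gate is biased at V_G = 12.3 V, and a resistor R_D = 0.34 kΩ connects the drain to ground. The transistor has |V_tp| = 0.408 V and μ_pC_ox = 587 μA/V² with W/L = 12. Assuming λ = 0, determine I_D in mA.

I_D = 14.0 mA

V_SG = V_DD − V_G = 14.7 − 12.3 = 2.4 V, so V_ov = 2.4 − 0.408 = 1.99 V.
k_p = μ_pC_ox · (W/L) = 7.044 mA/V².
Assume saturation: I_D = ½ k_p V_ov² = 0.5 × 7.044 × 1.99² = 14 mA, giving V_SD = V_DD − I_D R_D = 14.7 − 14 × 0.34 = 9.95 V.
V_SD = 9.95 V ≥ V_ov = 1.99 V, confirming saturation.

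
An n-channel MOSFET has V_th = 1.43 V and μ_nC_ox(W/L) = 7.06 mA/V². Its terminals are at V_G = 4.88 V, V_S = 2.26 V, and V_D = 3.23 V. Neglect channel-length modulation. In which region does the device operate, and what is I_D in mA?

Triode; I_D = 4.83 mA

V_GS = V_G − V_S = 4.88 − 2.26 = 2.62 V; V_DS = V_D − V_S = 3.23 − 2.26 = 0.97 V.
V_ov = V_GS − V_th = 2.62 − 1.43 = 1.19 V.
Since V_DS = 0.97 V < V_ov = 1.19 V, the device is in the triode region.
I_D = k_n [V_ov · V_DS − ½ V_DS²] = 7.06 × [1.19 × 0.97 − 0.5 × 0.97²] = 4.83 mA.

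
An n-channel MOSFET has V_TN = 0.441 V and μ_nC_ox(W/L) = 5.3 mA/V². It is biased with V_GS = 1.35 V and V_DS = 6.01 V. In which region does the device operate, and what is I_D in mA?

Saturation; I_D = 2.19 mA

V_ov = V_GS − V_TN = 1.35 − 0.441 = 0.909 V.
Since V_DS = 6.01 V ≥ V_ov = 0.909 V, the device is in saturation.
I_D = ½ k_n V_ov² = 0.5 × 5.3 × 0.909² = 2.19 mA.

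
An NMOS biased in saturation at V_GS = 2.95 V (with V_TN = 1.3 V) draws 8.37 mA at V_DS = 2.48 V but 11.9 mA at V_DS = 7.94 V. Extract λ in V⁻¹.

λ = 0.0955 V⁻¹

With V_GS fixed, I_D ∝ (1 + λ V_DS) in saturation, so I_D2/I_D1 = (1 + λ V_DS2)/(1 + λ V_DS1).
11.9/8.37 = 1.422 = (1 + 7.94 λ)/(1 + 2.48 λ).
Solving: λ (I_D1 V_DS2 − I_D2 V_DS1) = I_D2 − I_D1, so λ = (11.9 − 8.37) / (8.37 × 7.94 − 11.9 × 2.48) = 3.53 / 36.9 = 0.0955 V⁻¹.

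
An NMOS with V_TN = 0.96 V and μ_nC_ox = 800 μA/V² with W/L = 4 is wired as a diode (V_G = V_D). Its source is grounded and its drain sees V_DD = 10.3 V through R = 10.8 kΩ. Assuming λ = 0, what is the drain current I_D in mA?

With gate tied to drain, V_GS = V_DS ≥ V_GS − V_TN, so the device is in saturation.
k_n = μ_nC_ox · (W/L) = 3.2 mA/V².
KCL at the drain: ½ k_n (V_GS − V_TN)² = (V_DD − V_GS)/R.
Let x = V_GS − 0.96. Then 17.3 x² + x − 9.34 = 0, giving x = 0.707 V (positive root), so V_GS = 1.67 V.
I_D = (V_DD − V_GS)/R = (10.3 − 1.67) / 10.8 = 0.799 mA.

I_D = 0.799 mA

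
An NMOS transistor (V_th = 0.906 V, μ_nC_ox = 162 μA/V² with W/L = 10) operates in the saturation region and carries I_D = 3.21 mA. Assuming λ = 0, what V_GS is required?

k_n = μ_nC_ox · (W/L) = 1.62 mA/V².
In saturation I_D = ½ k_n (V_GS − V_th)², so V_GS − V_th = √(2 I_D / k_n) = √(2 × 3.21 / 1.62) = 1.99 V.
V_GS = 0.906 + 1.99 = 2.9 V.

V_GS = 2.90 V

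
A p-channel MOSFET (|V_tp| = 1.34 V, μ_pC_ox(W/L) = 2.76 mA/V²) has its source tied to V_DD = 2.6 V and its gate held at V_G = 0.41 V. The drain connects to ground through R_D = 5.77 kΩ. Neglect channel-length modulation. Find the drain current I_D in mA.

V_SG = V_DD − V_G = 2.6 − 0.41 = 2.19 V, so V_ov = 2.19 − 1.34 = 0.85 V.
Assume saturation: I_D = ½ k_p V_ov² = 0.5 × 2.76 × 0.85² = 0.997 mA, giving V_SD = V_DD − I_D R_D = 2.6 − 0.997 × 5.77 = -3.15 V.
But -3.15 V < V_ov = 0.85 V, so the device is actually in triode.
In triode I_D = k_p[V_ov V_SD − ½ V_SD²] and I_D = (V_DD − V_SD)/R_D. Equating: 7.96 V_SD² − 14.54 V_SD + 2.6 = 0, giving V_SD = 0.201 V (the root below V_ov).
I_D = (2.6 − 0.201) / 5.77 = 0.416 mA.

I_D = 0.416 mA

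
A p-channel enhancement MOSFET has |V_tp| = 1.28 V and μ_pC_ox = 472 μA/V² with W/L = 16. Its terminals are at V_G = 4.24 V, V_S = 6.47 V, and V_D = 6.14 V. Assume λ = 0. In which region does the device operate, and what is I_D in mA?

Triode; I_D = 1.96 mA

V_SG = V_S − V_G = 6.47 − 4.24 = 2.23 V; V_SD = V_S − V_D = 6.47 − 6.14 = 0.33 V.
k_p = μ_pC_ox · (W/L) = 7.552 mA/V².
V_ov = V_SG − |V_tp| = 2.23 − 1.28 = 0.95 V.
Since V_SD = 0.33 V < V_ov = 0.95 V, the device is in the triode region.
I_D = k_p [V_ov · V_SD − ½ V_SD²] = 7.552 × [0.95 × 0.33 − 0.5 × 0.33²] = 1.96 mA.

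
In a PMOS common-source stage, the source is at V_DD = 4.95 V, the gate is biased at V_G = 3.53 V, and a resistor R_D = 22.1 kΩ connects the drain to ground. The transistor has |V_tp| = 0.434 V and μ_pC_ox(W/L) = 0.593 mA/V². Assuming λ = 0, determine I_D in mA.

V_SG = V_DD − V_G = 4.95 − 3.53 = 1.42 V, so V_ov = 1.42 − 0.434 = 0.986 V.
Assume saturation: I_D = ½ k_p V_ov² = 0.5 × 0.593 × 0.986² = 0.288 mA, giving V_SD = V_DD − I_D R_D = 4.95 − 0.288 × 22.1 = -1.42 V.
But -1.42 V < V_ov = 0.986 V, so the device is actually in triode.
In triode I_D = k_p[V_ov V_SD − ½ V_SD²] and I_D = (V_DD − V_SD)/R_D. Equating: 6.55 V_SD² − 13.92 V_SD + 4.95 = 0, giving V_SD = 0.452 V (the root below V_ov).
I_D = (4.95 − 0.452) / 22.1 = 0.204 mA.

I_D = 0.204 mA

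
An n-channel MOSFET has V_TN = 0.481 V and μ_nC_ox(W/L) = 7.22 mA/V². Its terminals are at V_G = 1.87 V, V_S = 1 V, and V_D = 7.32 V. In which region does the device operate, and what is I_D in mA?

Saturation; I_D = 0.546 mA

V_GS = V_G − V_S = 1.87 − 1 = 0.87 V; V_DS = V_D − V_S = 7.32 − 1 = 6.32 V.
V_ov = V_GS − V_TN = 0.87 − 0.481 = 0.389 V.
Since V_DS = 6.32 V ≥ V_ov = 0.389 V, the device is in saturation.
I_D = ½ k_n V_ov² = 0.5 × 7.22 × 0.389² = 0.546 mA.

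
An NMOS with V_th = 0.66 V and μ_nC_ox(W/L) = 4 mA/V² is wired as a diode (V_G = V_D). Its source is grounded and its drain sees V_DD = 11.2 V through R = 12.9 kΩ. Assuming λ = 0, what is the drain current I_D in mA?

I_D = 0.769 mA

With gate tied to drain, V_GS = V_DS ≥ V_GS − V_th, so the device is in saturation.
KCL at the drain: ½ k_n (V_GS − V_th)² = (V_DD − V_GS)/R.
Let x = V_GS − 0.66. Then 25.8 x² + x − 10.54 = 0, giving x = 0.62 V (positive root), so V_GS = 1.28 V.
I_D = (V_DD − V_GS)/R = (11.2 − 1.28) / 12.9 = 0.769 mA.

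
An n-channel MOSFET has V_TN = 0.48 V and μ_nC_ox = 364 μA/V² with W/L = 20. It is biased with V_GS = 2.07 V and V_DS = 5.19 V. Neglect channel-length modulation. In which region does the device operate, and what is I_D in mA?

k_n = μ_nC_ox · (W/L) = 7.28 mA/V².
V_ov = V_GS − V_TN = 2.07 − 0.48 = 1.59 V.
Since V_DS = 5.19 V ≥ V_ov = 1.59 V, the device is in saturation.
I_D = ½ k_n V_ov² = 0.5 × 7.28 × 1.59² = 9.2 mA.

Saturation; I_D = 9.20 mA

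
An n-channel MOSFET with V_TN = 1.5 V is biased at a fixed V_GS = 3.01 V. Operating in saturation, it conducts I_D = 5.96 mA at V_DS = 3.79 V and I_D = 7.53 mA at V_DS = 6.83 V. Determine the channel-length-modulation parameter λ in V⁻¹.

λ = 0.129 V⁻¹

With V_GS fixed, I_D ∝ (1 + λ V_DS) in saturation, so I_D2/I_D1 = (1 + λ V_DS2)/(1 + λ V_DS1).
7.53/5.96 = 1.263 = (1 + 6.83 λ)/(1 + 3.79 λ).
Solving: λ (I_D1 V_DS2 − I_D2 V_DS1) = I_D2 − I_D1, so λ = (7.53 − 5.96) / (5.96 × 6.83 − 7.53 × 3.79) = 1.57 / 12.2 = 0.129 V⁻¹.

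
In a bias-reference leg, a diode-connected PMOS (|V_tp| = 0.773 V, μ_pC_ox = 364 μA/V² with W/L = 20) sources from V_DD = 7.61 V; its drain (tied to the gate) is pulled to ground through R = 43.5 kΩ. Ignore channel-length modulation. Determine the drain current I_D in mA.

I_D = 0.152 mA

With gate tied to drain, V_SG = V_SD ≥ V_SG − |V_tp|, so the device is in saturation.
k_p = μ_pC_ox · (W/L) = 7.28 mA/V².
KCL at the drain: ½ k_p (V_SG − |V_tp|)² = (V_DD − V_SG)/R.
Let x = V_SG − 0.773. Then 158 x² + x − 6.837 = 0, giving x = 0.205 V (positive root), so V_SG = 0.978 V.
I_D = (V_DD − V_SG)/R = (7.61 − 0.978) / 43.5 = 0.152 mA.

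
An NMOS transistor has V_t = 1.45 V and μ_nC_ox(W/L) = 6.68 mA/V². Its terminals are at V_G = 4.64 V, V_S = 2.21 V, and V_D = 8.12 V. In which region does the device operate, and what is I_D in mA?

V_GS = V_G − V_S = 4.64 − 2.21 = 2.43 V; V_DS = V_D − V_S = 8.12 − 2.21 = 5.91 V.
V_ov = V_GS − V_t = 2.43 − 1.45 = 0.98 V.
Since V_DS = 5.91 V ≥ V_ov = 0.98 V, the device is in saturation.
I_D = ½ k_n V_ov² = 0.5 × 6.68 × 0.98² = 3.21 mA.

Saturation; I_D = 3.21 mA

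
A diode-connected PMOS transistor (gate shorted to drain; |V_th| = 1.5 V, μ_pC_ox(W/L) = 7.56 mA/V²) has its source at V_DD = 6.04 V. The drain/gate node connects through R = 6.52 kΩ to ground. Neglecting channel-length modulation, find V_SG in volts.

V_SG = 1.91 V

With gate tied to drain, V_SG = V_SD ≥ V_SG − |V_th|, so the device is in saturation.
KCL at the drain: ½ k_p (V_SG − |V_th|)² = (V_DD − V_SG)/R.
Let x = V_SG − 1.5. Then 24.6 x² + x − 4.54 = 0, giving x = 0.409 V (positive root), so V_SG = 1.91 V.
I_D = (V_DD − V_SG)/R = (6.04 − 1.91) / 6.52 = 0.634 mA.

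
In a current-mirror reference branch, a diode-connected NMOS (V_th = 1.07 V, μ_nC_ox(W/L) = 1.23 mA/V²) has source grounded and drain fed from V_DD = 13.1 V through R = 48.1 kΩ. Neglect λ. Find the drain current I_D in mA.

With gate tied to drain, V_GS = V_DS ≥ V_GS − V_th, so the device is in saturation.
KCL at the drain: ½ k_n (V_GS − V_th)² = (V_DD − V_GS)/R.
Let x = V_GS − 1.07. Then 29.6 x² + x − 12.03 = 0, giving x = 0.621 V (positive root), so V_GS = 1.69 V.
I_D = (V_DD − V_GS)/R = (13.1 − 1.69) / 48.1 = 0.237 mA.

I_D = 0.237 mA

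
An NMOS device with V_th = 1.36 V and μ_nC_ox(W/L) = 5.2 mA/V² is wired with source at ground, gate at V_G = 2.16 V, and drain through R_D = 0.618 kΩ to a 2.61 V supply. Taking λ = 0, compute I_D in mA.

I_D = 1.66 mA

V_GS = V_G = 2.16 V, so V_ov = 2.16 − 1.36 = 0.8 V.
Assume saturation: I_D = ½ k_n V_ov² = 0.5 × 5.2 × 0.8² = 1.66 mA, giving V_DS = V_DD − I_D R_D = 2.61 − 1.66 × 0.618 = 1.58 V.
V_DS = 1.58 V ≥ V_ov = 0.8 V, confirming saturation.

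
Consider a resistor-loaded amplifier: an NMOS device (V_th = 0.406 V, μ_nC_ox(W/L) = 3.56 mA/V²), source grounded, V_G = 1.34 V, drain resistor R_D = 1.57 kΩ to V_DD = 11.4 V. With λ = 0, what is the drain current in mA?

V_GS = V_G = 1.34 V, so V_ov = 1.34 − 0.406 = 0.934 V.
Assume saturation: I_D = ½ k_n V_ov² = 0.5 × 3.56 × 0.934² = 1.55 mA, giving V_DS = V_DD − I_D R_D = 11.4 − 1.55 × 1.57 = 8.96 V.
V_DS = 8.96 V ≥ V_ov = 0.934 V, confirming saturation.

I_D = 1.55 mA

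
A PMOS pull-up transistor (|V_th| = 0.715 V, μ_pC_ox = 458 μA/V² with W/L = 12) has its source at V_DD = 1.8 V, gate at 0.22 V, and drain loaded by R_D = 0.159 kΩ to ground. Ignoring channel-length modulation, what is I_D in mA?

V_SG = V_DD − V_G = 1.8 − 0.22 = 1.58 V, so V_ov = 1.58 − 0.715 = 0.865 V.
k_p = μ_pC_ox · (W/L) = 5.496 mA/V².
Assume saturation: I_D = ½ k_p V_ov² = 0.5 × 5.496 × 0.865² = 2.06 mA, giving V_SD = V_DD − I_D R_D = 1.8 − 2.06 × 0.159 = 1.47 V.
V_SD = 1.47 V ≥ V_ov = 0.865 V, confirming saturation.

I_D = 2.06 mA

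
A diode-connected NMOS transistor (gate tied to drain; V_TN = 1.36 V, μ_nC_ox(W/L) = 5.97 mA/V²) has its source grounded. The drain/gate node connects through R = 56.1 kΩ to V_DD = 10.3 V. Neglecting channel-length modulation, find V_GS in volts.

With gate tied to drain, V_GS = V_DS ≥ V_GS − V_TN, so the device is in saturation.
KCL at the drain: ½ k_n (V_GS − V_TN)² = (V_DD − V_GS)/R.
Let x = V_GS − 1.36. Then 167 x² + x − 8.94 = 0, giving x = 0.228 V (positive root), so V_GS = 1.59 V.
I_D = (V_DD − V_GS)/R = (10.3 − 1.59) / 56.1 = 0.155 mA.

V_GS = 1.59 V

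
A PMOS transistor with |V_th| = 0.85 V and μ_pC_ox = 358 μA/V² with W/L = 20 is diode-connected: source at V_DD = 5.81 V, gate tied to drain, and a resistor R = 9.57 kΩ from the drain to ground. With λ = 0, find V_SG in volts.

V_SG = 1.22 V

With gate tied to drain, V_SG = V_SD ≥ V_SG − |V_th|, so the device is in saturation.
k_p = μ_pC_ox · (W/L) = 7.16 mA/V².
KCL at the drain: ½ k_p (V_SG − |V_th|)² = (V_DD − V_SG)/R.
Let x = V_SG − 0.85. Then 34.3 x² + x − 4.96 = 0, giving x = 0.366 V (positive root), so V_SG = 1.22 V.
I_D = (V_DD − V_SG)/R = (5.81 − 1.22) / 9.57 = 0.48 mA.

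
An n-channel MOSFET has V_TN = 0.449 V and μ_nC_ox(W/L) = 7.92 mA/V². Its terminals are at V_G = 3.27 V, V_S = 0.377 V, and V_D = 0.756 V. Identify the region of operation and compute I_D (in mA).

Triode; I_D = 6.77 mA

V_GS = V_G − V_S = 3.27 − 0.377 = 2.89 V; V_DS = V_D − V_S = 0.756 − 0.377 = 0.379 V.
V_ov = V_GS − V_TN = 2.89 − 0.449 = 2.44 V.
Since V_DS = 0.379 V < V_ov = 2.44 V, the device is in the triode region.
I_D = k_n [V_ov · V_DS − ½ V_DS²] = 7.92 × [2.44 × 0.379 − 0.5 × 0.379²] = 6.77 mA.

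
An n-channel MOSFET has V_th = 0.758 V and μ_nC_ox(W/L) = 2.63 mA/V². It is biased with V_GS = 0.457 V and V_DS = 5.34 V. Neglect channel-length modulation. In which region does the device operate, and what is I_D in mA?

Cutoff; I_D = 0 mA

V_GS = 0.457 V < V_th = 0.758 V, so the transistor is in cutoff.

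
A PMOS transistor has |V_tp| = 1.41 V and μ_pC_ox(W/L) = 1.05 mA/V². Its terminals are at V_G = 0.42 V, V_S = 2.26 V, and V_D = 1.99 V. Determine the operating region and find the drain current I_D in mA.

Triode; I_D = 0.0836 mA

V_SG = V_S − V_G = 2.26 − 0.42 = 1.84 V; V_SD = V_S − V_D = 2.26 − 1.99 = 0.27 V.
V_ov = V_SG − |V_tp| = 1.84 − 1.41 = 0.43 V.
Since V_SD = 0.27 V < V_ov = 0.43 V, the device is in the triode region.
I_D = k_p [V_ov · V_SD − ½ V_SD²] = 1.05 × [0.43 × 0.27 − 0.5 × 0.27²] = 0.0836 mA.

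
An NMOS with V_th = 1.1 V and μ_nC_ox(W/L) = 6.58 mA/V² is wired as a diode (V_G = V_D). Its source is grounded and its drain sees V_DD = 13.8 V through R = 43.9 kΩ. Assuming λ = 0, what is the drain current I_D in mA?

With gate tied to drain, V_GS = V_DS ≥ V_GS − V_th, so the device is in saturation.
KCL at the drain: ½ k_n (V_GS − V_th)² = (V_DD − V_GS)/R.
Let x = V_GS − 1.1. Then 144 x² + x − 12.7 = 0, giving x = 0.293 V (positive root), so V_GS = 1.39 V.
I_D = (V_DD − V_GS)/R = (13.8 − 1.39) / 43.9 = 0.283 mA.

I_D = 0.283 mA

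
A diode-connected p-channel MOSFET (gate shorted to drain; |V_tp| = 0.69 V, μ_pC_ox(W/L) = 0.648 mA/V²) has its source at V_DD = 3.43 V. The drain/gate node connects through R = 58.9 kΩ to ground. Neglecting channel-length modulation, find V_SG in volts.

With gate tied to drain, V_SG = V_SD ≥ V_SG − |V_tp|, so the device is in saturation.
KCL at the drain: ½ k_p (V_SG − |V_tp|)² = (V_DD − V_SG)/R.
Let x = V_SG − 0.69. Then 19.1 x² + x − 2.74 = 0, giving x = 0.354 V (positive root), so V_SG = 1.04 V.
I_D = (V_DD − V_SG)/R = (3.43 − 1.04) / 58.9 = 0.0405 mA.

V_SG = 1.04 V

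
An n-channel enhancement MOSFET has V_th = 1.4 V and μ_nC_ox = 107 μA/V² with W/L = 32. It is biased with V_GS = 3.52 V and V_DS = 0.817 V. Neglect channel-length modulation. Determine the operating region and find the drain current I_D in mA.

Triode; I_D = 4.79 mA

k_n = μ_nC_ox · (W/L) = 3.424 mA/V².
V_ov = V_GS − V_th = 3.52 − 1.4 = 2.12 V.
Since V_DS = 0.817 V < V_ov = 2.12 V, the device is in the triode region.
I_D = k_n [V_ov · V_DS − ½ V_DS²] = 3.424 × [2.12 × 0.817 − 0.5 × 0.817²] = 4.79 mA.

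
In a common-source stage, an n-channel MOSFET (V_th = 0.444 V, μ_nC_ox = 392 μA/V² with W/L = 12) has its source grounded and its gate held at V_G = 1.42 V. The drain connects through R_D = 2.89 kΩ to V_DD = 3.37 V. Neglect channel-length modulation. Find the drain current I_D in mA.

V_GS = V_G = 1.42 V, so V_ov = 1.42 − 0.444 = 0.976 V.
k_n = μ_nC_ox · (W/L) = 4.704 mA/V².
Assume saturation: I_D = ½ k_n V_ov² = 0.5 × 4.704 × 0.976² = 2.24 mA, giving V_DS = V_DD − I_D R_D = 3.37 − 2.24 × 2.89 = -3.1 V.
But -3.1 V < V_ov = 0.976 V, so the device is actually in triode.
In triode I_D = k_n[V_ov V_DS − ½ V_DS²] and I_D = (V_DD − V_DS)/R_D. Equating: 6.8 V_DS² − 14.27 V_DS + 3.37 = 0, giving V_DS = 0.271 V (the root below V_ov).
I_D = (3.37 − 0.271) / 2.89 = 1.07 mA.

I_D = 1.07 mA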